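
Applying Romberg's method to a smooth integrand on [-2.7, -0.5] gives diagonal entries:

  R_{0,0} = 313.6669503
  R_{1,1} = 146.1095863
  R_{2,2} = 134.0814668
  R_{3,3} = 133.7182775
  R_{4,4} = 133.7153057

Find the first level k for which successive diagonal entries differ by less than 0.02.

|R_{1,1} − R_{0,0}| = 167.5573640 ≥ 0.02
|R_{2,2} − R_{1,1}| = 12.0281195 ≥ 0.02
|R_{3,3} − R_{2,2}| = 0.3631893 ≥ 0.02
|R_{4,4} − R_{3,3}| = 0.0029718 < 0.02

k = 4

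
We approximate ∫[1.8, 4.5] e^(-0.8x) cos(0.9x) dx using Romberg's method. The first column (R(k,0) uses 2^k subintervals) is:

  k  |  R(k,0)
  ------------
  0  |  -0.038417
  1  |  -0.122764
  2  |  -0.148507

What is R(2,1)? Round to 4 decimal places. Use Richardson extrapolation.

-0.1571

R(2,1) = -0.148507 + (-0.148507 − (-0.122764))/3 = -0.157088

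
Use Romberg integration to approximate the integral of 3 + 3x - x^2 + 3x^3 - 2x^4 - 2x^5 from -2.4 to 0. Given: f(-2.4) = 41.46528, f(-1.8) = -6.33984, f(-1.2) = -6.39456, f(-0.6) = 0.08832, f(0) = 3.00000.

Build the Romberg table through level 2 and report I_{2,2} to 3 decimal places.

0.919

I_{0,0} (trapezoid, 1 panel, h=2.4000): 53.35834
I_{1,0} (trapezoid, 2 panels, h=1.2000): 19.00570
I_{2,0} (trapezoid, 4 panels, h=0.6000): 5.75194
I_{1,1} = 19.00570 + (19.00570 − 53.35834)/3 = 7.55482
I_{2,1} = 5.75194 + (5.75194 − 19.00570)/3 = 1.33402
I_{2,2} = 1.33402 + (1.33402 − 7.55482)/15 = 0.91930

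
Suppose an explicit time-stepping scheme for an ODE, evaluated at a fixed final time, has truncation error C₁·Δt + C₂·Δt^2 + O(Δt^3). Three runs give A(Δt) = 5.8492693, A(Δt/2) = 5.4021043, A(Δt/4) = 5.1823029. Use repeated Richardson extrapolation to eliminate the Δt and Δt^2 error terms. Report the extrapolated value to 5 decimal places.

4.96502

First eliminate the Δt term (factor 2^1 = 2):
  B₁ = (2·5.4021043 − 5.8492693)/1 = 4.9549393
  B₂ = (2·5.1823029 − 5.4021043)/1 = 4.9625015
Then eliminate the Δt^2 term (factor 2^2 = 4):
  (4·4.9625015 − 4.9549393)/3 = 4.9650222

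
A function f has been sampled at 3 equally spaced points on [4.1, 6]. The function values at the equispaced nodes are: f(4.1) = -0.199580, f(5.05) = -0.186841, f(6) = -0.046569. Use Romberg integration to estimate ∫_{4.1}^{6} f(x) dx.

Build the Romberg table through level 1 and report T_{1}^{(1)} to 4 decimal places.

T_{0}^{(0)} (trapezoid, 1 panel, h=1.9000): -0.233842
T_{1}^{(0)} (trapezoid, 2 panels, h=0.9500): -0.294420
T_{1}^{(1)} = -0.294420 + (-0.294420 − (-0.233842))/3 = -0.314613

-0.3146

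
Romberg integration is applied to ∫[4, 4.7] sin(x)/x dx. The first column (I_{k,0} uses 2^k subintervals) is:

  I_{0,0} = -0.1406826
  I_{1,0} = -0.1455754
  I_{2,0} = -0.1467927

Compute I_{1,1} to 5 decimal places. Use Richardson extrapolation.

-0.14721

Richardson extrapolation on the trapezoidal column (denominator 4−1=3):
I_{1,1} = -0.1455754 + (-0.1455754 − (-0.1406826))/3 = -0.1472063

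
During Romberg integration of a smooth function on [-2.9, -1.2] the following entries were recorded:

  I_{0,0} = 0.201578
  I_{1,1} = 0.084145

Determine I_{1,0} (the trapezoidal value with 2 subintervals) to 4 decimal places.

From I_{1,1} = (4·I_{1,0} − I_{0,0})/3, solve for I_{1,0}:
4·I_{1,0} = 3·0.084145 + 0.201578 = 0.454013
I_{1,0} = 0.113503

0.1135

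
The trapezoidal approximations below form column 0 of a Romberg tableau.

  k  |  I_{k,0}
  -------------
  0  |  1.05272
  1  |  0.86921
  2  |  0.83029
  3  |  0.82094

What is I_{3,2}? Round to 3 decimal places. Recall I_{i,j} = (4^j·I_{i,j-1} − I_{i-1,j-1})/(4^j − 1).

Richardson extrapolation on the trapezoidal column (denominator 4−1=3):
I_{2,1} = 0.83029 + (0.83029 − 0.86921)/3 = 0.81732
I_{3,1} = (4·0.82094 − 0.83029) / 3 = 0.81782
I_{3,2} = (16·0.81782 − 0.81732) / 15 = 0.81785
(Column j=1 coincides with Simpson's rule on the same nodes.)

0.818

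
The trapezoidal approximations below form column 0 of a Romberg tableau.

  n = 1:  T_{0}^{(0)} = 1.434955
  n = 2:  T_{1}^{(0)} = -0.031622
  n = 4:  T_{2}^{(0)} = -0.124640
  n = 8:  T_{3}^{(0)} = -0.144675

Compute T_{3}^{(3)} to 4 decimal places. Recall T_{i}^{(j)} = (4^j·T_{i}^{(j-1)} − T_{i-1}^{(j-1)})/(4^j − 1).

-0.1514

Richardson extrapolation on the trapezoidal column (denominator 4−1=3):
T_{1}^{(1)} = (4·(-0.031622) − 1.434955) / 3 = -0.520481
T_{2}^{(1)} = -0.124640 + (-0.124640 − (-0.031622))/3 = -0.155646
T_{3}^{(1)} = -0.144675 + (-0.144675 − (-0.124640))/3 = -0.151353
T_{2}^{(2)} = (16·(-0.155646) − (-0.520481)) / 15 = -0.131324
T_{3}^{(2)} = (16·(-0.151353) − (-0.155646)) / 15 = -0.151067
T_{3}^{(3)} = -0.151067 + (-0.151067 − (-0.131324))/63 = -0.151380
(Column j=1 coincides with Simpson's rule on the same nodes.)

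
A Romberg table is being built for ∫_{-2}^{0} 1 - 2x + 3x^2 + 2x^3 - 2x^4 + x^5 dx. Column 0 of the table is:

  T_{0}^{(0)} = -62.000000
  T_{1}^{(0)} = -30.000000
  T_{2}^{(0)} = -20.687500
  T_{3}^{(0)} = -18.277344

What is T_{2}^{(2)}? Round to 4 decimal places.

T_{1}^{(1)} = -30.000000 + (-30.000000 − (-62.000000))/3 = -19.333333
T_{2}^{(1)} = -20.687500 + (-20.687500 − (-30.000000))/3 = -17.583333
T_{2}^{(2)} = (16·(-17.583333) − (-19.333333)) / 15 = -17.466666

-17.4667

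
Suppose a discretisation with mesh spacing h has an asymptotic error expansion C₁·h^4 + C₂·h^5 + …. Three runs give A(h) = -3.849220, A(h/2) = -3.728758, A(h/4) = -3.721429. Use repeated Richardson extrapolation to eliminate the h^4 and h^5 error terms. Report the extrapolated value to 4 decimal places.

-3.7209

First eliminate the h^4 term (factor 2^4 = 16):
  B₁ = (16·(-3.728758) − (-3.849220))/15 = -3.720727
  B₂ = (16·(-3.721429) − (-3.728758))/15 = -3.720940
Then eliminate the h^5 term (factor 2^5 = 32):
  (32·(-3.720940) − (-3.720727))/31 = -3.720947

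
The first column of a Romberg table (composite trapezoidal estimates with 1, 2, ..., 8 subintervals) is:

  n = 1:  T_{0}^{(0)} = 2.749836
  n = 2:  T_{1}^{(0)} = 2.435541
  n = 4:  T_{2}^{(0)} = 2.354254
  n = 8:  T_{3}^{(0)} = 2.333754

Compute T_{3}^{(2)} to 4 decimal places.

2.3269

T_{2}^{(1)} = (4·2.354254 − 2.435541) / 3 = 2.327158
T_{3}^{(1)} = (4·2.333754 − 2.354254) / 3 = 2.326921
T_{3}^{(2)} = 2.326921 + (2.326921 − 2.327158)/15 = 2.326905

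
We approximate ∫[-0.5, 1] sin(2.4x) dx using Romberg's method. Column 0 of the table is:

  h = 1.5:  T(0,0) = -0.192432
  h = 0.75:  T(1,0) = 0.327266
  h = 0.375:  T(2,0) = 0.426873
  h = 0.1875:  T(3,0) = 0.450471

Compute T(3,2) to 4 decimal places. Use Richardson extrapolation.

0.4582

Richardson extrapolation on the trapezoidal column (denominator 4−1=3):
T(2,1) = (4·0.426873 − 0.327266) / 3 = 0.460075
T(3,1) = 0.450471 + (0.450471 − 0.426873)/3 = 0.458337
T(3,2) = (16·0.458337 − 0.460075) / 15 = 0.458221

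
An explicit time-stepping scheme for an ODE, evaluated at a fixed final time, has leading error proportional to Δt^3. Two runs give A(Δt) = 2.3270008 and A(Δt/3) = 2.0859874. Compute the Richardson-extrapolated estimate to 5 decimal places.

2.07672

The leading error scales as Δt^3; refining by a factor of 3 reduces it by 3^3 = 27.
Extrapolated value = (27·A(Δt/3) − A(Δt)) / (27 − 1)
= (27·2.0859874 − 2.3270008) / 26
= 53.9946590 / 26 = 2.0767177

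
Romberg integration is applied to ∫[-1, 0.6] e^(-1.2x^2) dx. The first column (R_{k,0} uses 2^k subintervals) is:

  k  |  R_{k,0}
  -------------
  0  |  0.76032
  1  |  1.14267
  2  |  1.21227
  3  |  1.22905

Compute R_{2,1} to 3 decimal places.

Richardson extrapolation on the trapezoidal column (denominator 4−1=3):
R_{2,1} = (4·1.21227 − 1.14267) / 3 = 1.23547

1.235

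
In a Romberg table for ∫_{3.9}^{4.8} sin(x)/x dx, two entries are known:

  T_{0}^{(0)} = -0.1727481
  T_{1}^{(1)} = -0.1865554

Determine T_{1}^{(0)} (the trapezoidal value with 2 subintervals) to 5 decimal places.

From T_{1}^{(1)} = (4·T_{1}^{(0)} − T_{0}^{(0)})/3, solve for T_{1}^{(0)}:
4·T_{1}^{(0)} = 3·(-0.1865554) + (-0.1727481) = -0.7324143
T_{1}^{(0)} = -0.1831036

-0.18310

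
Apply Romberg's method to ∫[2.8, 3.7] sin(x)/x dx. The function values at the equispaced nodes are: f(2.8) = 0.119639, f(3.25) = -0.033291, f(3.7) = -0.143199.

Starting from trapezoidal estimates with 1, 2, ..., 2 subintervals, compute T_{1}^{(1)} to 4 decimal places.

T_{0}^{(0)} (trapezoid, 1 panel, h=0.9000): -0.010602
T_{1}^{(0)} (trapezoid, 2 panels, h=0.4500): -0.020282
T_{1}^{(1)} = -0.020282 + (-0.020282 − (-0.010602))/3 = -0.023509

-0.0235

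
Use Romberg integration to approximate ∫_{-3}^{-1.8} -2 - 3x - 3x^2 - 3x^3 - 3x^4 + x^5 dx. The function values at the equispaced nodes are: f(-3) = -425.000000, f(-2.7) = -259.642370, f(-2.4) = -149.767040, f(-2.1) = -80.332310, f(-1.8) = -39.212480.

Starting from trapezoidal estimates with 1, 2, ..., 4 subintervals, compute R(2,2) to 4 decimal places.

R(0,0) (trapezoid, 1 panel, h=1.2000): -278.527488
R(1,0) (trapezoid, 2 panels, h=0.6000): -229.123968
R(2,0) (trapezoid, 4 panels, h=0.3000): -216.554388
R(1,1) = -229.123968 + (-229.123968 − (-278.527488))/3 = -212.656128
R(2,1) = -216.554388 + (-216.554388 − (-229.123968))/3 = -212.364528
R(2,2) = -212.364528 + (-212.364528 − (-212.656128))/15 = -212.345088

-212.3451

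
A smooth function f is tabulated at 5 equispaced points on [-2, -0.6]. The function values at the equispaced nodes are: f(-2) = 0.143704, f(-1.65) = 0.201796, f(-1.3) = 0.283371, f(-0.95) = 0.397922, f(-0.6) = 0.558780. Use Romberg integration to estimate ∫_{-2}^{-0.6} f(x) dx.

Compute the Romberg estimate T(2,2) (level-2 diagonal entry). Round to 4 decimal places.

T(0,0) (trapezoid, 1 panel, h=1.4000): 0.491739
T(1,0) (trapezoid, 2 panels, h=0.7000): 0.444229
T(2,0) (trapezoid, 4 panels, h=0.3500): 0.432016
T(1,1) = 0.444229 + (0.444229 − 0.491739)/3 = 0.428392
T(2,1) = 0.432016 + (0.432016 − 0.444229)/3 = 0.427945
T(2,2) = 0.427945 + (0.427945 − 0.428392)/15 = 0.427915

0.4279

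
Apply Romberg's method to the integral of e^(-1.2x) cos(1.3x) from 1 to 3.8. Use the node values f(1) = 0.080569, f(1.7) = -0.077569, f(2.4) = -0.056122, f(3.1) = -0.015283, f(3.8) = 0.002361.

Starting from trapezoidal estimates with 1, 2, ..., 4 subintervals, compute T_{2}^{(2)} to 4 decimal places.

-0.0953

T_{0}^{(0)} (trapezoid, 1 panel, h=2.8000): 0.116102
T_{1}^{(0)} (trapezoid, 2 panels, h=1.4000): -0.020520
T_{2}^{(0)} (trapezoid, 4 panels, h=0.7000): -0.075256
T_{1}^{(1)} = -0.020520 + (-0.020520 − 0.116102)/3 = -0.066061
T_{2}^{(1)} = -0.075256 + (-0.075256 − (-0.020520))/3 = -0.093501
T_{2}^{(2)} = -0.093501 + (-0.093501 − (-0.066061))/15 = -0.095330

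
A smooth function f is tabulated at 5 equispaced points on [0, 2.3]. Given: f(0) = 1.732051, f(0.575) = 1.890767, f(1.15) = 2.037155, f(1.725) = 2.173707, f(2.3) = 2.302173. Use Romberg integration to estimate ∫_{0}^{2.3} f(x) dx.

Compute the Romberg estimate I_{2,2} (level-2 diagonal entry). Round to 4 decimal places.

4.6702

I_{0,0} (trapezoid, 1 panel, h=2.3000): 4.639358
I_{1,0} (trapezoid, 2 panels, h=1.1500): 4.662407
I_{2,0} (trapezoid, 4 panels, h=0.5750): 4.668276
I_{1,1} = 4.662407 + (4.662407 − 4.639358)/3 = 4.670090
I_{2,1} = 4.668276 + (4.668276 − 4.662407)/3 = 4.670232
I_{2,2} = 4.670232 + (4.670232 − 4.670090)/15 = 4.670241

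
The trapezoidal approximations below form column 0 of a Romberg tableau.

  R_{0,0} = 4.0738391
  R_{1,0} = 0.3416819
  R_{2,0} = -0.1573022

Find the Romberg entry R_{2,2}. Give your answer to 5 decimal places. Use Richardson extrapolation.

-0.28505

Richardson extrapolation on the trapezoidal column (denominator 4−1=3):
R_{1,1} = (4·0.3416819 − 4.0738391) / 3 = -0.9023705
R_{2,1} = (4·(-0.1573022) − 0.3416819) / 3 = -0.3236302
R_{2,2} = -0.3236302 + (-0.3236302 − (-0.9023705))/15 = -0.2850475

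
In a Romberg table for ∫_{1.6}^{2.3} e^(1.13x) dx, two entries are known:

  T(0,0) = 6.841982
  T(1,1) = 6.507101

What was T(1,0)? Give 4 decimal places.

From T(1,1) = (4·T(1,0) − T(0,0))/3, solve for T(1,0):
4·T(1,0) = 3·6.507101 + 6.841982 = 26.363285
T(1,0) = 6.590821

6.5908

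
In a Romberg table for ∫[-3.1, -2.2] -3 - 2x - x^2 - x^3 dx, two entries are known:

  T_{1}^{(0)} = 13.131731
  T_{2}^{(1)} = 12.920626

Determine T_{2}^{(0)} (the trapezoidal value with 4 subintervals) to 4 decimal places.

12.9734

From T_{2}^{(1)} = (4·T_{2}^{(0)} − T_{1}^{(0)})/3, solve for T_{2}^{(0)}:
4·T_{2}^{(0)} = 3·12.920626 + 13.131731 = 51.893609
T_{2}^{(0)} = 12.973402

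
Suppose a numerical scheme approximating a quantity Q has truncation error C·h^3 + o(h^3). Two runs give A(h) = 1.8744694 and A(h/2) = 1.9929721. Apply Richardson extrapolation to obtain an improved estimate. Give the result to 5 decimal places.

The leading error scales as h^3; refining by a factor of 2 reduces it by 2^3 = 8.
Extrapolated value = (8·A(h/2) − A(h)) / (8 − 1)
= (8·1.9929721 − 1.8744694) / 7
= 14.0693074 / 7 = 2.0099011

2.00990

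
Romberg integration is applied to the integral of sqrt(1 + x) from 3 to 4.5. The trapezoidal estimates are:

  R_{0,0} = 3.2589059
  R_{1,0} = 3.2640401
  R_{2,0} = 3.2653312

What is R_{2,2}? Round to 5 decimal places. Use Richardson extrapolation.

Richardson extrapolation on the trapezoidal column (denominator 4−1=3):
R_{1,1} = (4·3.2640401 − 3.2589059) / 3 = 3.2657515
R_{2,1} = 3.2653312 + (3.2653312 − 3.2640401)/3 = 3.2657616
R_{2,2} = 3.2657616 + (3.2657616 − 3.2657515)/15 = 3.2657623

3.26576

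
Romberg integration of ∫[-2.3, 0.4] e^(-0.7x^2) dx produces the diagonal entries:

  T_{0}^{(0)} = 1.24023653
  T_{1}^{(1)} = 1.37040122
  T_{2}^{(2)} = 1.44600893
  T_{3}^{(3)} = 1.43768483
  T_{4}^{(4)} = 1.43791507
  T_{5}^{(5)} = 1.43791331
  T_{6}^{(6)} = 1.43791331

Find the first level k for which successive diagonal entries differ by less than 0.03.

k = 3

|T_{1}^{(1)} − T_{0}^{(0)}| = 0.13016469 ≥ 0.03
|T_{2}^{(2)} − T_{1}^{(1)}| = 0.07560771 ≥ 0.03
|T_{3}^{(3)} − T_{2}^{(2)}| = 0.00832410 < 0.03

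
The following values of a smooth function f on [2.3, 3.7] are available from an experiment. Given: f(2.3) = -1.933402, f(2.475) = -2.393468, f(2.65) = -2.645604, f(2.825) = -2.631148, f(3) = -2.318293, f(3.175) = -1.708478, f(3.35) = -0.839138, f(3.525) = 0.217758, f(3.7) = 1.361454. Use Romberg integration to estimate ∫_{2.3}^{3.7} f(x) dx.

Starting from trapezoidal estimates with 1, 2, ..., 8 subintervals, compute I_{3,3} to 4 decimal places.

-2.2304

I_{0,0} (trapezoid, 1 panel, h=1.4000): -0.400364
I_{1,0} (trapezoid, 2 panels, h=0.7000): -1.822987
I_{2,0} (trapezoid, 4 panels, h=0.3500): -2.131153
I_{3,0} (trapezoid, 8 panels, h=0.1750): -2.205760
I_{1,1} = -1.822987 + (-1.822987 − (-0.400364))/3 = -2.297195
I_{2,1} = -2.131153 + (-2.131153 − (-1.822987))/3 = -2.233875
I_{3,1} = -2.205760 + (-2.205760 − (-2.131153))/3 = -2.230629
I_{2,2} = -2.233875 + (-2.233875 − (-2.297195))/15 = -2.229654
I_{3,2} = -2.230629 + (-2.230629 − (-2.233875))/15 = -2.230413
I_{3,3} = -2.230413 + (-2.230413 − (-2.229654))/63 = -2.230425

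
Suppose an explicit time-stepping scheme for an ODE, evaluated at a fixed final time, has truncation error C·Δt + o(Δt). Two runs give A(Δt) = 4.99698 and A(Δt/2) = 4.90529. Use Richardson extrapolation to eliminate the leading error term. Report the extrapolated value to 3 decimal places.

The leading error scales as Δt; refining by a factor of 2 reduces it by 2^1 = 2.
Extrapolated value = (2·A(Δt/2) − A(Δt)) / (2 − 1)
= (2·4.90529 − 4.99698) / 1
= 4.81360 / 1 = 4.81360

4.814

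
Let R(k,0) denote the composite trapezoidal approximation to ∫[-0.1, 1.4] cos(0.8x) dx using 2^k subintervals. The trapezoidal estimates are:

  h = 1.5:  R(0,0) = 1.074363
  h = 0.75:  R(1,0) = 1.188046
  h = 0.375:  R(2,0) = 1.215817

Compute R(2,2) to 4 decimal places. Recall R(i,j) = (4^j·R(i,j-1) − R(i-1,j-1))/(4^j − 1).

R(1,1) = (4·1.188046 − 1.074363) / 3 = 1.225940
R(2,1) = 1.215817 + (1.215817 − 1.188046)/3 = 1.225074
R(2,2) = 1.225074 + (1.225074 − 1.225940)/15 = 1.225016

1.2250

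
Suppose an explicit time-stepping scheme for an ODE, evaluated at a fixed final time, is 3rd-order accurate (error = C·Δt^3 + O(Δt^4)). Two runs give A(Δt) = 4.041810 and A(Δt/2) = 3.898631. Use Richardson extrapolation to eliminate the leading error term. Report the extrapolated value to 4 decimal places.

3.8782

The leading error scales as Δt^3; refining by a factor of 2 reduces it by 2^3 = 8.
Extrapolated value = (8·A(Δt/2) − A(Δt)) / (8 − 1)
= (8·3.898631 − 4.041810) / 7
= 27.147238 / 7 = 3.878177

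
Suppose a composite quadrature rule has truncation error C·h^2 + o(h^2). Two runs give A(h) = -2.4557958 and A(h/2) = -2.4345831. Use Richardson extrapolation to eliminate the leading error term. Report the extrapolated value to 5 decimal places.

-2.42751

Extrapolated value = (4·A(h/2) − A(h)) / (4 − 1)
= (4·(-2.4345831) − (-2.4557958)) / 3
= -7.2825366 / 3 = -2.4275122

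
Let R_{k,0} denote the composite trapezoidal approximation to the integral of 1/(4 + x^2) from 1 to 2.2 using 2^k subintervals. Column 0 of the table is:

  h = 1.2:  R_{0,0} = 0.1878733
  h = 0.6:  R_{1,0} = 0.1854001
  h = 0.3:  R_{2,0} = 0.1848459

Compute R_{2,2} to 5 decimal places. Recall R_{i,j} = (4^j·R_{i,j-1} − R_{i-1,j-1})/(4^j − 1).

0.18467

Richardson extrapolation on the trapezoidal column (denominator 4−1=3):
R_{1,1} = (4·0.1854001 − 0.1878733) / 3 = 0.1845757
R_{2,1} = 0.1848459 + (0.1848459 − 0.1854001)/3 = 0.1846612
R_{2,2} = 0.1846612 + (0.1846612 − 0.1845757)/15 = 0.1846669
(Column j=1 coincides with Simpson's rule on the same nodes.)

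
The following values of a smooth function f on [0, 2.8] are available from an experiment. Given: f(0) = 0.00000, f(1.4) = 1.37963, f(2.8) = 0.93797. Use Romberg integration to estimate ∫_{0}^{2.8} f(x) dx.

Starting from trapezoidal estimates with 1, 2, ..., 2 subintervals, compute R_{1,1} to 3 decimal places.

R_{0,0} (trapezoid, 1 panel, h=2.8000): 1.31316
R_{1,0} (trapezoid, 2 panels, h=1.4000): 2.58806
R_{1,1} = 2.58806 + (2.58806 − 1.31316)/3 = 3.01303

3.013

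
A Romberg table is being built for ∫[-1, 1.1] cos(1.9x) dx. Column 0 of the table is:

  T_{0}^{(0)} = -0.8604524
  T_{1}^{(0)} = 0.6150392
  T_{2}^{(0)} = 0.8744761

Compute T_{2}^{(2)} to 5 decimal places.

Richardson extrapolation on the trapezoidal column (denominator 4−1=3):
T_{1}^{(1)} = 0.6150392 + (0.6150392 − (-0.8604524))/3 = 1.1068697
T_{2}^{(1)} = (4·0.8744761 − 0.6150392) / 3 = 0.9609551
T_{2}^{(2)} = (16·0.9609551 − 1.1068697) / 15 = 0.9512275
(Column j=1 coincides with Simpson's rule on the same nodes.)

0.95123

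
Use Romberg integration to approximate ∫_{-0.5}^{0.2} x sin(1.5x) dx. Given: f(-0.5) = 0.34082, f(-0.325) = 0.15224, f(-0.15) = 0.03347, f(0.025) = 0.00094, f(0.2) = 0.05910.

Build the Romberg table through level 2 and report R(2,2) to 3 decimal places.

R(0,0) (trapezoid, 1 panel, h=0.7000): 0.13997
R(1,0) (trapezoid, 2 panels, h=0.3500): 0.08170
R(2,0) (trapezoid, 4 panels, h=0.1750): 0.06766
R(1,1) = 0.08170 + (0.08170 − 0.13997)/3 = 0.06228
R(2,1) = 0.06766 + (0.06766 − 0.08170)/3 = 0.06298
R(2,2) = 0.06298 + (0.06298 − 0.06228)/15 = 0.06303

0.063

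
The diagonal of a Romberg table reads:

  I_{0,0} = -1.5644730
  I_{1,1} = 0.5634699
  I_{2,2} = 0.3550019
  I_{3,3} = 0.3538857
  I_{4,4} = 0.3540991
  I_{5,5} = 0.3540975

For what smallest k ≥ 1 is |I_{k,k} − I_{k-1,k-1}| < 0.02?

k = 3

|I_{1,1} − I_{0,0}| = 2.1279429 ≥ 0.02
|I_{2,2} − I_{1,1}| = 0.2084680 ≥ 0.02
|I_{3,3} − I_{2,2}| = 0.0011162 < 0.02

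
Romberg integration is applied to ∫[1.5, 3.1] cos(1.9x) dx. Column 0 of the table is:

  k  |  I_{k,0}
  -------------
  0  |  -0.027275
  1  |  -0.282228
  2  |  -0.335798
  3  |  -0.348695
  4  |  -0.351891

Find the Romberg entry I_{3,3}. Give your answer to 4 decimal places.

-0.3530

Richardson extrapolation on the trapezoidal column (denominator 4−1=3):
I_{1,1} = -0.282228 + (-0.282228 − (-0.027275))/3 = -0.367212
I_{2,1} = (4·(-0.335798) − (-0.282228)) / 3 = -0.353655
I_{3,1} = (4·(-0.348695) − (-0.335798)) / 3 = -0.352994
I_{2,2} = -0.353655 + (-0.353655 − (-0.367212))/15 = -0.352751
I_{3,2} = -0.352994 + (-0.352994 − (-0.353655))/15 = -0.352950
I_{3,3} = (64·(-0.352950) − (-0.352751)) / 63 = -0.352953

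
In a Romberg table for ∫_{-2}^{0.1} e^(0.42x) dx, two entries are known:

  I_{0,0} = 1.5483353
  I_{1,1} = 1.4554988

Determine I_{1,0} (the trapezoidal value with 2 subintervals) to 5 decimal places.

From I_{1,1} = (4·I_{1,0} − I_{0,0})/3, solve for I_{1,0}:
4·I_{1,0} = 3·1.4554988 + 1.5483353 = 5.9148317
I_{1,0} = 1.4787079

1.47871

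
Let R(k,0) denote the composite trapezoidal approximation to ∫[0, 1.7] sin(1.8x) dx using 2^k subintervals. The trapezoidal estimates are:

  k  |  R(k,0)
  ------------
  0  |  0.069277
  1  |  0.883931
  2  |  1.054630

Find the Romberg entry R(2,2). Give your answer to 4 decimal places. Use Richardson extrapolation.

R(1,1) = (4·0.883931 − 0.069277) / 3 = 1.155482
R(2,1) = 1.054630 + (1.054630 − 0.883931)/3 = 1.111530
R(2,2) = (16·1.111530 − 1.155482) / 15 = 1.108600

1.1086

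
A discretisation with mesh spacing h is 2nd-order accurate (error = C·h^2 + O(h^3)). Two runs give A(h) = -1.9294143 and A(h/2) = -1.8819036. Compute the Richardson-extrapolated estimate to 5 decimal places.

The leading error scales as h^2; refining by a factor of 2 reduces it by 2^2 = 4.
Extrapolated value = (4·A(h/2) − A(h)) / (4 − 1)
= (4·(-1.8819036) − (-1.9294143)) / 3
= -5.5982001 / 3 = -1.8660667

-1.86607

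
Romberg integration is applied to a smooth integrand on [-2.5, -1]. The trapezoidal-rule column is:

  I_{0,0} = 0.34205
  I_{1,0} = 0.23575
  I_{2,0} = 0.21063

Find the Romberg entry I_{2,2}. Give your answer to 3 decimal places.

0.202

Richardson extrapolation on the trapezoidal column (denominator 4−1=3):
I_{1,1} = (4·0.23575 − 0.34205) / 3 = 0.20032
I_{2,1} = 0.21063 + (0.21063 − 0.23575)/3 = 0.20226
I_{2,2} = 0.20226 + (0.20226 − 0.20032)/15 = 0.20239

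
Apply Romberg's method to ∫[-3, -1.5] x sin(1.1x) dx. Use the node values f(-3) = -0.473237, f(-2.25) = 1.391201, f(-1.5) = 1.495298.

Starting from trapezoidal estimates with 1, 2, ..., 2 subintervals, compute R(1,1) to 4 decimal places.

R(0,0) (trapezoid, 1 panel, h=1.5000): 0.766546
R(1,0) (trapezoid, 2 panels, h=0.7500): 1.426674
R(1,1) = 1.426674 + (1.426674 − 0.766546)/3 = 1.646717

1.6467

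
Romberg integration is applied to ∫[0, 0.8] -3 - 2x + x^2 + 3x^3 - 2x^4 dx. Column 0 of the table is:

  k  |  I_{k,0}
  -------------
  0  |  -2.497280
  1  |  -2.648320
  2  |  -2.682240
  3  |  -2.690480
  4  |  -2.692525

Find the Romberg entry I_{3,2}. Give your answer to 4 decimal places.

-2.6932

I_{2,1} = (4·(-2.682240) − (-2.648320)) / 3 = -2.693547
I_{3,1} = -2.690480 + (-2.690480 − (-2.682240))/3 = -2.693227
I_{3,2} = -2.693227 + (-2.693227 − (-2.693547))/15 = -2.693206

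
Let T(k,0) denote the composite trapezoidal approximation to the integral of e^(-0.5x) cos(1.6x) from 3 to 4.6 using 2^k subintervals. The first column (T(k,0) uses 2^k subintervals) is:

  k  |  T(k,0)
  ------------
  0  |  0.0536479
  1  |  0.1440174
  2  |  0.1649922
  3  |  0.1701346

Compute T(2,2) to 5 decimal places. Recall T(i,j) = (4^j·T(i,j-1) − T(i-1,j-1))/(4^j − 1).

0.17184

T(1,1) = 0.1440174 + (0.1440174 − 0.0536479)/3 = 0.1741406
T(2,1) = 0.1649922 + (0.1649922 − 0.1440174)/3 = 0.1719838
T(2,2) = 0.1719838 + (0.1719838 − 0.1741406)/15 = 0.1718400
(Column j=1 coincides with Simpson's rule on the same nodes.)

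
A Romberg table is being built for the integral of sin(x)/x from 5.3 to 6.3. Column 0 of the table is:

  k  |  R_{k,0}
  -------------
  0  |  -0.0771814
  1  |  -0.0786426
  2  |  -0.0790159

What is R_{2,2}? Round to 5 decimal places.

Richardson extrapolation on the trapezoidal column (denominator 4−1=3):
R_{1,1} = -0.0786426 + (-0.0786426 − (-0.0771814))/3 = -0.0791297
R_{2,1} = -0.0790159 + (-0.0790159 − (-0.0786426))/3 = -0.0791403
R_{2,2} = (16·(-0.0791403) − (-0.0791297)) / 15 = -0.0791410
(Column j=1 coincides with Simpson's rule on the same nodes.)

-0.07914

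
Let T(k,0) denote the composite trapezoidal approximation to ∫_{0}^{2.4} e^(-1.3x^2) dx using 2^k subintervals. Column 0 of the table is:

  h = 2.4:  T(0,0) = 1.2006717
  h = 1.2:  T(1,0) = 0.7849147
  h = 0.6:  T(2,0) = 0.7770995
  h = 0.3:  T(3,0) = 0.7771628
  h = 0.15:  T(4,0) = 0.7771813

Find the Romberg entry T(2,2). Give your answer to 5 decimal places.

0.78304

Richardson extrapolation on the trapezoidal column (denominator 4−1=3):
T(1,1) = (4·0.7849147 − 1.2006717) / 3 = 0.6463290
T(2,1) = (4·0.7770995 − 0.7849147) / 3 = 0.7744944
T(2,2) = 0.7744944 + (0.7744944 − 0.6463290)/15 = 0.7830388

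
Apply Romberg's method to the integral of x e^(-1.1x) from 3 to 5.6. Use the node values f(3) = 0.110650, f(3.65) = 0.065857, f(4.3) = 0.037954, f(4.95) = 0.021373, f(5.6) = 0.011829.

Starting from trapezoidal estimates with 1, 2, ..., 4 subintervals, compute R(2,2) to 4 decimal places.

R(0,0) (trapezoid, 1 panel, h=2.6000): 0.159223
R(1,0) (trapezoid, 2 panels, h=1.3000): 0.128952
R(2,0) (trapezoid, 4 panels, h=0.6500): 0.121175
R(1,1) = 0.128952 + (0.128952 − 0.159223)/3 = 0.118862
R(2,1) = 0.121175 + (0.121175 − 0.128952)/3 = 0.118583
R(2,2) = 0.118583 + (0.118583 − 0.118862)/15 = 0.118564

0.1186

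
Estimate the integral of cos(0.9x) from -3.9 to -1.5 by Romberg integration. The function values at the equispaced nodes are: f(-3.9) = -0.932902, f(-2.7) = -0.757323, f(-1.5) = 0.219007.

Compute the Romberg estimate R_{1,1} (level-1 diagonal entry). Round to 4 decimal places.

-1.4973

R_{0,0} (trapezoid, 1 panel, h=2.4000): -0.856674
R_{1,0} (trapezoid, 2 panels, h=1.2000): -1.337125
R_{1,1} = -1.337125 + (-1.337125 − (-0.856674))/3 = -1.497275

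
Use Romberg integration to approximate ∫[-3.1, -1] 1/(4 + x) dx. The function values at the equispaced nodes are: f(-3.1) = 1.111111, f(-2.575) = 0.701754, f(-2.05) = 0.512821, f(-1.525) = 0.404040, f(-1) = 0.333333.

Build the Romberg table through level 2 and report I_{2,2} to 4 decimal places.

I_{0,0} (trapezoid, 1 panel, h=2.1000): 1.516666
I_{1,0} (trapezoid, 2 panels, h=1.0500): 1.296795
I_{2,0} (trapezoid, 4 panels, h=0.5250): 1.228939
I_{1,1} = 1.296795 + (1.296795 − 1.516666)/3 = 1.223505
I_{2,1} = 1.228939 + (1.228939 − 1.296795)/3 = 1.206320
I_{2,2} = 1.206320 + (1.206320 − 1.223505)/15 = 1.205174

1.2052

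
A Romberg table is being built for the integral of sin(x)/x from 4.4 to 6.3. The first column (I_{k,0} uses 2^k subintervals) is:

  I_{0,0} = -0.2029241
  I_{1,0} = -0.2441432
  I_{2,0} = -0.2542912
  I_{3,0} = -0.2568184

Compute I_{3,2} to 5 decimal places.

-0.25766

I_{2,1} = -0.2542912 + (-0.2542912 − (-0.2441432))/3 = -0.2576739
I_{3,1} = (4·(-0.2568184) − (-0.2542912)) / 3 = -0.2576608
I_{3,2} = (16·(-0.2576608) − (-0.2576739)) / 15 = -0.2576599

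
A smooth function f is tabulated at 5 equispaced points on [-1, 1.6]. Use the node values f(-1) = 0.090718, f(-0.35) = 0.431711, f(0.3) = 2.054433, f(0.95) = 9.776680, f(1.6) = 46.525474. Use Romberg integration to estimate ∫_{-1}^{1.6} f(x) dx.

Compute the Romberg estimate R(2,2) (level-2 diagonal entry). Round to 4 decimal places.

R(0,0) (trapezoid, 1 panel, h=2.6000): 60.601050
R(1,0) (trapezoid, 2 panels, h=1.3000): 32.971288
R(2,0) (trapezoid, 4 panels, h=0.6500): 23.121098
R(1,1) = 32.971288 + (32.971288 − 60.601050)/3 = 23.761367
R(2,1) = 23.121098 + (23.121098 − 32.971288)/3 = 19.837701
R(2,2) = 19.837701 + (19.837701 − 23.761367)/15 = 19.576123

19.5761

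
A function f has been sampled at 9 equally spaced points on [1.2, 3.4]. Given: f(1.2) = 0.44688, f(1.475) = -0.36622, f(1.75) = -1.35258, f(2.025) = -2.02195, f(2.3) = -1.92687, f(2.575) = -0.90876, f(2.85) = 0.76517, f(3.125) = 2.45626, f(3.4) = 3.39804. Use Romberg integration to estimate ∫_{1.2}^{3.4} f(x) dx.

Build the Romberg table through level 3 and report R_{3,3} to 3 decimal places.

-0.416

R_{0,0} (trapezoid, 1 panel, h=2.2000): 4.22941
R_{1,0} (trapezoid, 2 panels, h=1.1000): -0.00485
R_{2,0} (trapezoid, 4 panels, h=0.5500): -0.32550
R_{3,0} (trapezoid, 8 panels, h=0.2750): -0.39393
R_{1,1} = -0.00485 + (-0.00485 − 4.22941)/3 = -1.41627
R_{2,1} = -0.32550 + (-0.32550 − (-0.00485))/3 = -0.43238
R_{3,1} = -0.39393 + (-0.39393 − (-0.32550))/3 = -0.41674
R_{2,2} = -0.43238 + (-0.43238 − (-1.41627))/15 = -0.36679
R_{3,2} = -0.41674 + (-0.41674 − (-0.43238))/15 = -0.41570
R_{3,3} = -0.41570 + (-0.41570 − (-0.36679))/63 = -0.41648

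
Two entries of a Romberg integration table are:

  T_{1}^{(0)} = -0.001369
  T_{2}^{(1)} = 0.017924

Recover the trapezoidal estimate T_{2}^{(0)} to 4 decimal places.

0.0131

From T_{2}^{(1)} = (4·T_{2}^{(0)} − T_{1}^{(0)})/3, solve for T_{2}^{(0)}:
4·T_{2}^{(0)} = 3·0.017924 + (-0.001369) = 0.052403
T_{2}^{(0)} = 0.013101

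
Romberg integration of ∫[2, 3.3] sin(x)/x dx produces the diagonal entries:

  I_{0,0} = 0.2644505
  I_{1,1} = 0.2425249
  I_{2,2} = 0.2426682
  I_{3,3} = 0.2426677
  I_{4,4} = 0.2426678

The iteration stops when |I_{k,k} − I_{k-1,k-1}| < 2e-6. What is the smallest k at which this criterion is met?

|I_{1,1} − I_{0,0}| = 0.0219256 ≥ 2e-6
|I_{2,2} − I_{1,1}| = 0.0001433 ≥ 2e-6
|I_{3,3} − I_{2,2}| = 0.0000005 < 2e-6

k = 3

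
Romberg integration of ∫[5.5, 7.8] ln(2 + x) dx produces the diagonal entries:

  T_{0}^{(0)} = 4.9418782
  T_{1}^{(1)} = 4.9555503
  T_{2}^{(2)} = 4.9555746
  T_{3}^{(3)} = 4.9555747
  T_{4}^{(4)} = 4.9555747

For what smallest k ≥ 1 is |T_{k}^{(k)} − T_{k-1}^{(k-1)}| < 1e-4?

|T_{1}^{(1)} − T_{0}^{(0)}| = 0.0136721 ≥ 1e-4
|T_{2}^{(2)} − T_{1}^{(1)}| = 0.0000243 < 1e-4

k = 2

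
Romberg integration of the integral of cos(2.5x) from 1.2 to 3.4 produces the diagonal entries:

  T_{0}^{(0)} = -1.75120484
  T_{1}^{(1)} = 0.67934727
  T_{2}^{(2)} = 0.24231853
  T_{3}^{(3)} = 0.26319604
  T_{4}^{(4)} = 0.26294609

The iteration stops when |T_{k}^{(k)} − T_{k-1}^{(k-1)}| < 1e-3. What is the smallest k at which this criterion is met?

|T_{1}^{(1)} − T_{0}^{(0)}| = 2.43055211 ≥ 1e-3
|T_{2}^{(2)} − T_{1}^{(1)}| = 0.43702874 ≥ 1e-3
|T_{3}^{(3)} − T_{2}^{(2)}| = 0.02087751 ≥ 1e-3
|T_{4}^{(4)} − T_{3}^{(3)}| = 0.00024995 < 1e-3

k = 4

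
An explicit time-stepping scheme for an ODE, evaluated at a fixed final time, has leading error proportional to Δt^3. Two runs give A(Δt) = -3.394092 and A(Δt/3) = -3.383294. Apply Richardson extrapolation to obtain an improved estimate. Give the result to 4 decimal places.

The leading error scales as Δt^3; refining by a factor of 3 reduces it by 3^3 = 27.
Extrapolated value = (27·A(Δt/3) − A(Δt)) / (27 − 1)
= (27·(-3.383294) − (-3.394092)) / 26
= -87.954846 / 26 = -3.382879

-3.3829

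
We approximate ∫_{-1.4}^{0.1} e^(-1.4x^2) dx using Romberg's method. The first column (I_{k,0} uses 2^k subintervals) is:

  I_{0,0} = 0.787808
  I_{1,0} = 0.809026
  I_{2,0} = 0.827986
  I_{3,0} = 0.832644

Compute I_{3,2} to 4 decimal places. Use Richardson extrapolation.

0.8342

Richardson extrapolation on the trapezoidal column (denominator 4−1=3):
I_{2,1} = 0.827986 + (0.827986 − 0.809026)/3 = 0.834306
I_{3,1} = (4·0.832644 − 0.827986) / 3 = 0.834197
I_{3,2} = 0.834197 + (0.834197 − 0.834306)/15 = 0.834190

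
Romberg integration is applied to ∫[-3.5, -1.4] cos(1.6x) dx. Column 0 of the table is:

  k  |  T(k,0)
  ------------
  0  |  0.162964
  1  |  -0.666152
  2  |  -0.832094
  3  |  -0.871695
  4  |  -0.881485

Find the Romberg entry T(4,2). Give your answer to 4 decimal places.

-0.8847

T(3,1) = (4·(-0.871695) − (-0.832094)) / 3 = -0.884895
T(4,1) = (4·(-0.881485) − (-0.871695)) / 3 = -0.884748
T(4,2) = (16·(-0.884748) − (-0.884895)) / 15 = -0.884738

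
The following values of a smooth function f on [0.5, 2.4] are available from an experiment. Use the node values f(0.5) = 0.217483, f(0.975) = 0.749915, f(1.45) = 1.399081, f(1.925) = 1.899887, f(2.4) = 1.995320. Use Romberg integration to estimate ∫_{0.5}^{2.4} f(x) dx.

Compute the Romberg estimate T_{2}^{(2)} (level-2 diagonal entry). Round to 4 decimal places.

T_{0}^{(0)} (trapezoid, 1 panel, h=1.9000): 2.102163
T_{1}^{(0)} (trapezoid, 2 panels, h=0.9500): 2.380208
T_{2}^{(0)} (trapezoid, 4 panels, h=0.4750): 2.448760
T_{1}^{(1)} = 2.380208 + (2.380208 − 2.102163)/3 = 2.472890
T_{2}^{(1)} = 2.448760 + (2.448760 − 2.380208)/3 = 2.471611
T_{2}^{(2)} = 2.471611 + (2.471611 − 2.472890)/15 = 2.471526

2.4715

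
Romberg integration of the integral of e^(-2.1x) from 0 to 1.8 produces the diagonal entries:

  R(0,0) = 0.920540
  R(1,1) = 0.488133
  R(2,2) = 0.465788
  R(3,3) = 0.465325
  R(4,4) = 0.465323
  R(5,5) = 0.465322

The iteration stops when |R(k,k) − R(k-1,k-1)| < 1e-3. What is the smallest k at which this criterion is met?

|R(1,1) − R(0,0)| = 0.432407 ≥ 1e-3
|R(2,2) − R(1,1)| = 0.022345 ≥ 1e-3
|R(3,3) − R(2,2)| = 0.000463 < 1e-3

k = 3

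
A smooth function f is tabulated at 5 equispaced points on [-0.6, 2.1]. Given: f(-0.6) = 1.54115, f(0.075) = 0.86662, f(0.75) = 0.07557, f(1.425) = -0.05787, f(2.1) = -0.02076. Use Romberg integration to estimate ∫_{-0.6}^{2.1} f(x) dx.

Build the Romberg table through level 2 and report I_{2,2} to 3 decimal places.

1.123

I_{0,0} (trapezoid, 1 panel, h=2.7000): 2.05253
I_{1,0} (trapezoid, 2 panels, h=1.3500): 1.12828
I_{2,0} (trapezoid, 4 panels, h=0.6750): 1.11005
I_{1,1} = 1.12828 + (1.12828 − 2.05253)/3 = 0.82020
I_{2,1} = 1.11005 + (1.11005 − 1.12828)/3 = 1.10397
I_{2,2} = 1.10397 + (1.10397 − 0.82020)/15 = 1.12289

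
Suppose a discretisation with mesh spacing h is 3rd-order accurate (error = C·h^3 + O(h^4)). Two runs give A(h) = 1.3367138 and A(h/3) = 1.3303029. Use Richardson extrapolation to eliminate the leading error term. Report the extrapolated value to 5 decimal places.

1.33006

The leading error scales as h^3; refining by a factor of 3 reduces it by 3^3 = 27.
Extrapolated value = (27·A(h/3) − A(h)) / (27 − 1)
= (27·1.3303029 − 1.3367138) / 26
= 34.5814645 / 26 = 1.3300563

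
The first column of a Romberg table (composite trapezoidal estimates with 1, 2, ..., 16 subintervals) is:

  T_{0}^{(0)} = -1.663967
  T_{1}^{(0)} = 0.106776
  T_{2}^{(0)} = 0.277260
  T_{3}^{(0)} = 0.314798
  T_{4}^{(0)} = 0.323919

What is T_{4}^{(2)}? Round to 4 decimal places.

0.3269

Richardson extrapolation on the trapezoidal column (denominator 4−1=3):
T_{3}^{(1)} = 0.314798 + (0.314798 − 0.277260)/3 = 0.327311
T_{4}^{(1)} = 0.323919 + (0.323919 − 0.314798)/3 = 0.326959
T_{4}^{(2)} = 0.326959 + (0.326959 − 0.327311)/15 = 0.326936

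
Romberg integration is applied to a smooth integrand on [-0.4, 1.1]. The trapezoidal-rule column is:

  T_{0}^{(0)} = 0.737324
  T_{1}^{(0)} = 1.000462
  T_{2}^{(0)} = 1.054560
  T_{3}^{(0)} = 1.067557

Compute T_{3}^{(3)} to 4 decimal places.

1.0718

Richardson extrapolation on the trapezoidal column (denominator 4−1=3):
T_{1}^{(1)} = 1.000462 + (1.000462 − 0.737324)/3 = 1.088175
T_{2}^{(1)} = 1.054560 + (1.054560 − 1.000462)/3 = 1.072593
T_{3}^{(1)} = (4·1.067557 − 1.054560) / 3 = 1.071889
T_{2}^{(2)} = 1.072593 + (1.072593 − 1.088175)/15 = 1.071554
T_{3}^{(2)} = 1.071889 + (1.071889 − 1.072593)/15 = 1.071842
T_{3}^{(3)} = (64·1.071842 − 1.071554) / 63 = 1.071847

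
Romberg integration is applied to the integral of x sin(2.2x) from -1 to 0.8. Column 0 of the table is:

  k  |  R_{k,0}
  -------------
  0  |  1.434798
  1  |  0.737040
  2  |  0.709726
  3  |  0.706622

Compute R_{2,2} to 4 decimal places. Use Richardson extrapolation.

R_{1,1} = 0.737040 + (0.737040 − 1.434798)/3 = 0.504454
R_{2,1} = (4·0.709726 − 0.737040) / 3 = 0.700621
R_{2,2} = (16·0.700621 − 0.504454) / 15 = 0.713699
(Column j=1 coincides with Simpson's rule on the same nodes.)

0.7137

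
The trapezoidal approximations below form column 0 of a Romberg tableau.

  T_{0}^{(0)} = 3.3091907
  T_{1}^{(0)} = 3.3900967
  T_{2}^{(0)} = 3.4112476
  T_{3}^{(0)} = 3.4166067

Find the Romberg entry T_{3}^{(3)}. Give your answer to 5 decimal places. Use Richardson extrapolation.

Richardson extrapolation on the trapezoidal column (denominator 4−1=3):
T_{1}^{(1)} = (4·3.3900967 − 3.3091907) / 3 = 3.4170654
T_{2}^{(1)} = 3.4112476 + (3.4112476 − 3.3900967)/3 = 3.4182979
T_{3}^{(1)} = (4·3.4166067 − 3.4112476) / 3 = 3.4183931
T_{2}^{(2)} = (16·3.4182979 − 3.4170654) / 15 = 3.4183801
T_{3}^{(2)} = (16·3.4183931 − 3.4182979) / 15 = 3.4183994
T_{3}^{(3)} = (64·3.4183994 − 3.4183801) / 63 = 3.4183997

3.41840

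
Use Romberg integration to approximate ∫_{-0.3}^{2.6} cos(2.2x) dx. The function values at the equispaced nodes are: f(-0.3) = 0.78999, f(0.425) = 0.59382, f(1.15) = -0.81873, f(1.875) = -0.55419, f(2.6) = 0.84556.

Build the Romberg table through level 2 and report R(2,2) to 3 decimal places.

R(0,0) (trapezoid, 1 panel, h=2.9000): 2.37155
R(1,0) (trapezoid, 2 panels, h=1.4500): -0.00138
R(2,0) (trapezoid, 4 panels, h=0.7250): 0.02804
R(1,1) = -0.00138 + (-0.00138 − 2.37155)/3 = -0.79236
R(2,1) = 0.02804 + (0.02804 − (-0.00138))/3 = 0.03785
R(2,2) = 0.03785 + (0.03785 − (-0.79236))/15 = 0.09320

0.093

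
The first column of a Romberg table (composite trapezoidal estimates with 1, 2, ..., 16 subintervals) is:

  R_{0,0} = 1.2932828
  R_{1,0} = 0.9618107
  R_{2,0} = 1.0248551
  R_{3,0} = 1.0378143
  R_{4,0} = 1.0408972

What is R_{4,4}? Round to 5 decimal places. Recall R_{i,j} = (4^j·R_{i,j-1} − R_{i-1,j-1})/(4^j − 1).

1.04191

R_{1,1} = 0.9618107 + (0.9618107 − 1.2932828)/3 = 0.8513200
R_{2,1} = (4·1.0248551 − 0.9618107) / 3 = 1.0458699
R_{3,1} = (4·1.0378143 − 1.0248551) / 3 = 1.0421340
R_{4,1} = 1.0408972 + (1.0408972 − 1.0378143)/3 = 1.0419248
R_{2,2} = (16·1.0458699 − 0.8513200) / 15 = 1.0588399
R_{3,2} = 1.0421340 + (1.0421340 − 1.0458699)/15 = 1.0418849
R_{4,2} = (16·1.0419248 − 1.0421340) / 15 = 1.0419109
R_{3,3} = 1.0418849 + (1.0418849 − 1.0588399)/63 = 1.0416158
R_{4,3} = 1.0419109 + (1.0419109 − 1.0418849)/63 = 1.0419113
R_{4,4} = (256·1.0419113 − 1.0416158) / 255 = 1.0419125
(Column j=1 coincides with Simpson's rule on the same nodes.)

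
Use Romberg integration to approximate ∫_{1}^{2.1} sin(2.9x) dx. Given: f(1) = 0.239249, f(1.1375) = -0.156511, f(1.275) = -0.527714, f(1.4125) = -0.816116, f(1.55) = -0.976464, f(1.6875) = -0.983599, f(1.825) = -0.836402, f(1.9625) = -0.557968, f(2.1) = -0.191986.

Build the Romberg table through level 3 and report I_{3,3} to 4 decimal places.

-0.6732

I_{0,0} (trapezoid, 1 panel, h=1.1000): 0.025995
I_{1,0} (trapezoid, 2 panels, h=0.5500): -0.524058
I_{2,0} (trapezoid, 4 panels, h=0.2750): -0.637161
I_{3,0} (trapezoid, 8 panels, h=0.1375): -0.664282
I_{1,1} = -0.524058 + (-0.524058 − 0.025995)/3 = -0.707409
I_{2,1} = -0.637161 + (-0.637161 − (-0.524058))/3 = -0.674862
I_{3,1} = -0.664282 + (-0.664282 − (-0.637161))/3 = -0.673322
I_{2,2} = -0.674862 + (-0.674862 − (-0.707409))/15 = -0.672692
I_{3,2} = -0.673322 + (-0.673322 − (-0.674862))/15 = -0.673219
I_{3,3} = -0.673219 + (-0.673219 − (-0.672692))/63 = -0.673227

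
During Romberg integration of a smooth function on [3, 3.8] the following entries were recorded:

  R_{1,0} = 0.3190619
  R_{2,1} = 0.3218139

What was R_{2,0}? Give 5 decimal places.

From R_{2,1} = (4·R_{2,0} − R_{1,0})/3, solve for R_{2,0}:
4·R_{2,0} = 3·0.3218139 + 0.3190619 = 1.2845036
R_{2,0} = 0.3211259

0.32113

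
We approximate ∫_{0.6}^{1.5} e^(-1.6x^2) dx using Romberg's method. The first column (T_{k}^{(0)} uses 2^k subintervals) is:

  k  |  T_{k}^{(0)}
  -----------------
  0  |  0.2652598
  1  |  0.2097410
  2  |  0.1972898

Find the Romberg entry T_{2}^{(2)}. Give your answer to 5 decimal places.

T_{1}^{(1)} = 0.2097410 + (0.2097410 − 0.2652598)/3 = 0.1912347
T_{2}^{(1)} = 0.1972898 + (0.1972898 − 0.2097410)/3 = 0.1931394
T_{2}^{(2)} = 0.1931394 + (0.1931394 − 0.1912347)/15 = 0.1932664

0.19327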